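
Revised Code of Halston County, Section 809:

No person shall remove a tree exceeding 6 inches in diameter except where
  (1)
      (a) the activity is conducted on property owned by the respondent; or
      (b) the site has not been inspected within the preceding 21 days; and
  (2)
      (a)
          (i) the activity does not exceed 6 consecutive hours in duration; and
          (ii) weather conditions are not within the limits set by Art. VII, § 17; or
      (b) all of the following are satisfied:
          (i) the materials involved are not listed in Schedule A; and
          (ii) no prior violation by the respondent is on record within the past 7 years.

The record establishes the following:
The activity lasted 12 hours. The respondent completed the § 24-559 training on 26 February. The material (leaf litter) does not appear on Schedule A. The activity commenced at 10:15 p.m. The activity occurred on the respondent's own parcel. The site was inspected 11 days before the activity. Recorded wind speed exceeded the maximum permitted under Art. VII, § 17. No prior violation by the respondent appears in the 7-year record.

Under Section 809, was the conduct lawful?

(a) own property — met.
(b) not (site inspected) — fails.
So (1) is satisfied (T OR F).
(i) ≤ 6 hrs duration — fails.
(ii) not (weather ok) — holds.
(a) = F AND T = false.
(i) not (Schedule A material) — satisfied.
(ii) no prior violation — satisfied.
(b) = T AND T = true.
So (2) is satisfied (F OR T).
Overall: T AND T → true.

Yes — lawful.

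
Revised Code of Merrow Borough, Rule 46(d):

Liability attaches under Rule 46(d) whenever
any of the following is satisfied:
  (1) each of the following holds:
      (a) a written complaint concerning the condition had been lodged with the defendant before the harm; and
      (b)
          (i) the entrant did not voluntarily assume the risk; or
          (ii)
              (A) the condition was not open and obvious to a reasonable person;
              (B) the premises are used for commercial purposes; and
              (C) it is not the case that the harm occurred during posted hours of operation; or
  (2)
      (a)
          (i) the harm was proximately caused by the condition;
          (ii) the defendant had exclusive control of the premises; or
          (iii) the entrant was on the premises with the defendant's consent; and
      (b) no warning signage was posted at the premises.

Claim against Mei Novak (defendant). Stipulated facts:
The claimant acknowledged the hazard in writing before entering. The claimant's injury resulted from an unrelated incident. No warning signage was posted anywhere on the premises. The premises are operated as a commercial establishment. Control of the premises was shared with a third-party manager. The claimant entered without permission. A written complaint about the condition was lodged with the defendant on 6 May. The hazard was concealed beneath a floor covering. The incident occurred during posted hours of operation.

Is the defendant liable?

(a) complaint lodged — satisfied.
(i) no assumed risk — not met.
(A) not open/obvious — satisfied.
(B) commercial use — met.
(C) not (during posted hours) — not satisfied.
(ii) = T AND T AND F = false.
(b) = F OR F = false.
(1): T AND F → false.
(i) proximate cause — not met.
(ii) exclusive control — not satisfied.
(iii) consent to enter — not met.
(a): F OR F OR F → false.
(b) no signage posted — satisfied.
(2): F AND T → false.
So Overall is not satisfied (F OR F).

No — not liable.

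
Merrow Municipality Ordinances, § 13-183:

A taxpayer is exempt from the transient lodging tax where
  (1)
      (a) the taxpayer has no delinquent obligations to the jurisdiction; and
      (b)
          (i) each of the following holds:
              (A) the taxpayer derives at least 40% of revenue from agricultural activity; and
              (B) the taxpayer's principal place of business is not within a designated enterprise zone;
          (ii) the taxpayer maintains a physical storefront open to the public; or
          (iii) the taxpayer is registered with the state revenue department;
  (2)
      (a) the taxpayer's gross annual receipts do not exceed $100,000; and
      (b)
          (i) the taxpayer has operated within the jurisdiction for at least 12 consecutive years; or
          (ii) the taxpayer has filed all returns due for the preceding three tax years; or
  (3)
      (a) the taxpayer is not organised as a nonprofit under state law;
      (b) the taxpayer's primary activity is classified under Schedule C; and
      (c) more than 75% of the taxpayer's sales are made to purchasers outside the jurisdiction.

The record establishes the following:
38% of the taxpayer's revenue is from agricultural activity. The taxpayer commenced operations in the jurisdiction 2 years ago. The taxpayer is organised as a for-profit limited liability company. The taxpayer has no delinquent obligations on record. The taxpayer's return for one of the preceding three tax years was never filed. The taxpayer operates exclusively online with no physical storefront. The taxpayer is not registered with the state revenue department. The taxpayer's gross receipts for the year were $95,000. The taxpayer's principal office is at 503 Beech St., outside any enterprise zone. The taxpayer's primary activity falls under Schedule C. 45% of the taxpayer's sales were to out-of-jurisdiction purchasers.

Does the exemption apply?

No — not exempt.

(a) no delinquency — met.
(A) ≥40% agricultural — not satisfied.
(B) not (in enterprise zone) — satisfied.
(i): F AND T → false.
(ii) has storefront — not met.
(iii) state-registered — not satisfied.
(b) = F OR F OR F = false.
So (1) is not satisfied (T AND F).
(a) receipts ≤ $100,000 — satisfied.
(i) ≥ 12 yrs in jurisdiction — fails.
(ii) returns current — fails.
(b): F OR F → false.
(2) = T AND F = false.
(a) not (nonprofit) — met.
(b) Schedule C activity — holds.
(c) >75% out-of-jur. sales — not satisfied.
So (3) is not satisfied (T AND T AND F).
Overall: F OR F OR F → false.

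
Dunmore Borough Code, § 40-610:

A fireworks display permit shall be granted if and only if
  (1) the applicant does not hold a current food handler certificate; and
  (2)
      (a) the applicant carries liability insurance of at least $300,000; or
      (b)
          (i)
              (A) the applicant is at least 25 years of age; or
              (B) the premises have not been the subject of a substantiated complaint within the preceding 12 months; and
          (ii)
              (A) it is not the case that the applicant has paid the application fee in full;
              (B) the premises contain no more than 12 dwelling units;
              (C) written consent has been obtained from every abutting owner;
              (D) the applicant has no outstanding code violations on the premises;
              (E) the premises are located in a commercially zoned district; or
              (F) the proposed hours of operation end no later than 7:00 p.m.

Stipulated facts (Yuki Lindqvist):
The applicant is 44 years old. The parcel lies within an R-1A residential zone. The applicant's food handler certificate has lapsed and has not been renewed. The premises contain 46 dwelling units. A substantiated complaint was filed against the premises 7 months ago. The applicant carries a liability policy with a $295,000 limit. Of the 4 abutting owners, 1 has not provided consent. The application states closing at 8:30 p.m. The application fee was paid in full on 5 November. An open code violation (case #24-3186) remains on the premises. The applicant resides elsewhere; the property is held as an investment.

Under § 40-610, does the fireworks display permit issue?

No — denied.

(1) not (food handler cert.) — satisfied.
(a) insurance ≥ $300,000 — not met.
(A) age ≥ 25 — met.
(B) no complaint in 12 mo. — not satisfied.
So (i) is satisfied (T OR F).
(A) not (fee paid) — not satisfied.
(B) ≤ 12 units — not met.
(C) all abutters consent — not met.
(D) no code violations — not satisfied.
(E) commercially zoned — not satisfied.
(F) closes by 7 p.m. — not met.
(ii) = F OR F OR F OR F OR F OR F = false.
So (b) is not satisfied (T AND F).
So (2) is not satisfied (F OR F).
Overall: T AND F → false.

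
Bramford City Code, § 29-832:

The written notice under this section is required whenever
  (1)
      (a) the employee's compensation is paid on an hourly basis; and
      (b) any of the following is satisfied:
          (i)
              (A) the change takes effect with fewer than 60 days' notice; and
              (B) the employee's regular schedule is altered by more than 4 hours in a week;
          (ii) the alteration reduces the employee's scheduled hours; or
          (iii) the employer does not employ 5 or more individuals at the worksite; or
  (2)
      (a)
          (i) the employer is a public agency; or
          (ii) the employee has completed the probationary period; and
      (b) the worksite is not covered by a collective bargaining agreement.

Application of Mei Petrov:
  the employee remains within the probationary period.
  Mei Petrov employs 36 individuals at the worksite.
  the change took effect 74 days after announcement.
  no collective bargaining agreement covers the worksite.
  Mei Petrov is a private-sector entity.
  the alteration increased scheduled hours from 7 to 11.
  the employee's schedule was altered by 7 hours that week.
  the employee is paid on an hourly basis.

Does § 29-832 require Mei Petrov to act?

(a) hourly-paid — holds.
(A) < 60 days' notice — not met.
(B) schedule shift > 4h — satisfied.
(i): F AND T → false.
(ii) hours reduced — not satisfied.
(iii) not (≥ 5 at site) — not met.
So (b) is not satisfied (F OR F OR F).
So (1) is not satisfied (T AND F).
(i) public agency — not met.
(ii) past probation — not met.
So (a) is not satisfied (F OR F).
(b) no CBA — holds.
(2): F AND T → false.
So Overall is not satisfied (F OR F).

No — not required.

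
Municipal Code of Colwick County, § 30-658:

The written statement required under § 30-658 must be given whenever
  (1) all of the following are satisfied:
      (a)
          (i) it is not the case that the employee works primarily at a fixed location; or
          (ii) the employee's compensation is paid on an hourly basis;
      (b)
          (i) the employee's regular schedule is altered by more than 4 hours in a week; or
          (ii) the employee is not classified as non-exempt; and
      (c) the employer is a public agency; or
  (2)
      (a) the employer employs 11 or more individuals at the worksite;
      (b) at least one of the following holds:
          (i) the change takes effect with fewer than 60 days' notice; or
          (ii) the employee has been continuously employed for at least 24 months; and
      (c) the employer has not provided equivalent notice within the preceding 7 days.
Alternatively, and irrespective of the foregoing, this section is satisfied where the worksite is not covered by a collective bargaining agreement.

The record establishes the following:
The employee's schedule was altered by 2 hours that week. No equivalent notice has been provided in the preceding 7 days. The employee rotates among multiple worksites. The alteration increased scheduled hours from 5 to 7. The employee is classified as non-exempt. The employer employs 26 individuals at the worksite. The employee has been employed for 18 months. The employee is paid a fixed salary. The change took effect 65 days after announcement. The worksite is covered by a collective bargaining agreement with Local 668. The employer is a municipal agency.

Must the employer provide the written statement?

No — not required.

(i) not (fixed location) — holds.
(ii) hourly-paid — not met.
(a) = T OR F = true.
(i) schedule shift > 4h — fails.
(ii) not (non-exempt) — not met.
So (b) is not satisfied (F OR F).
(c) public agency — met.
(1) = T AND F AND T = false.
(a) ≥ 11 at site — satisfied.
(i) < 60 days' notice — not satisfied.
(ii) tenure ≥ 24 mo. — not satisfied.
(b): F OR F → false.
(c) no recent notice — met.
So (2) is not satisfied (T AND F AND T).
So Overall is not satisfied (F OR F).
Exception (no CBA) — not satisfied.
Result: main false OR exception false → false.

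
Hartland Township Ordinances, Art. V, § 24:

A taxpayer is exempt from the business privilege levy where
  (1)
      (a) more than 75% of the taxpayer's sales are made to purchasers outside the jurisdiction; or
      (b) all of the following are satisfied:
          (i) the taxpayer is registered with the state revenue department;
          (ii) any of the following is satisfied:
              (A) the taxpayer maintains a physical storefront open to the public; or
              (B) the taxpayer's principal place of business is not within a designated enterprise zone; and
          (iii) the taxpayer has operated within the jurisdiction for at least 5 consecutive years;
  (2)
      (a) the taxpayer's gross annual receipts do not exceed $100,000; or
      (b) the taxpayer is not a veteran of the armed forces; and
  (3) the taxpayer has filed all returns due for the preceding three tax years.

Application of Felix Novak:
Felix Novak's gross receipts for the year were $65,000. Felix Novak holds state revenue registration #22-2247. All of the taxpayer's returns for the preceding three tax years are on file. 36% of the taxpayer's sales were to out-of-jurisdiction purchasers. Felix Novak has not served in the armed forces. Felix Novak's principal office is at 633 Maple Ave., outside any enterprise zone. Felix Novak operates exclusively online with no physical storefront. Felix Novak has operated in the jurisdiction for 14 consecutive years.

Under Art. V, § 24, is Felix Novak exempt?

Yes — exempt.

(a) >75% out-of-jur. sales — not satisfied.
(i) state-registered — met.
(A) has storefront — not satisfied.
(B) not (in enterprise zone) — holds.
(ii): F OR T → true.
(iii) ≥ 5 yrs in jurisdiction — met.
(b): T AND T AND T → true.
(1): F OR T → true.
(a) receipts ≤ $100,000 — satisfied.
(b) not (veteran) — satisfied.
(2) = T OR T = true.
(3) returns current — holds.
So Overall is satisfied (T AND T AND T).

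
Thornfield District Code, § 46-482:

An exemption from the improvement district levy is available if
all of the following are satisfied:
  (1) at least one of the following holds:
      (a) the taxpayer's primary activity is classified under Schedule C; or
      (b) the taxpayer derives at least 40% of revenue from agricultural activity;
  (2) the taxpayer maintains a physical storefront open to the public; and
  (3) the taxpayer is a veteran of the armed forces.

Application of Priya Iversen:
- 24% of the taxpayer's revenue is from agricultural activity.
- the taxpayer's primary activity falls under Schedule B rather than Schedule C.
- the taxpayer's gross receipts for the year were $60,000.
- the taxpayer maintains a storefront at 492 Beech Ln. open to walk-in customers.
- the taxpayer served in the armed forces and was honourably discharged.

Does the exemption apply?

(a) Schedule C activity — not met.
(b) ≥40% agricultural — not met.
(1) = F OR F = false.
(2) has storefront — met.
(3) veteran — met.
So Overall is not satisfied (F AND T AND T).

No — not exempt.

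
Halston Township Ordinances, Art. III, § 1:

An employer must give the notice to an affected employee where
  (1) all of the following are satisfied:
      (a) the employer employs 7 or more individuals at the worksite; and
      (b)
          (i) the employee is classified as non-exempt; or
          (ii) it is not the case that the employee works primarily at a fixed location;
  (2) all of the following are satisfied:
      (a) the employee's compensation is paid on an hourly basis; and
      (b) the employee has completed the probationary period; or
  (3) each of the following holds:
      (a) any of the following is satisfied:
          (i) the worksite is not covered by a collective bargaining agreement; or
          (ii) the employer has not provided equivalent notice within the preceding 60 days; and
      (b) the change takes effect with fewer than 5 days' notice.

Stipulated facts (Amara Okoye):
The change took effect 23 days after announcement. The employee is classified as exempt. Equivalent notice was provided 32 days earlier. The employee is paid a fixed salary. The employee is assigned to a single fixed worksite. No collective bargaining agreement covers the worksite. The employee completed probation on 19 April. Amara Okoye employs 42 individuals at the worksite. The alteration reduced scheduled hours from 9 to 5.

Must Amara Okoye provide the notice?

(a) ≥ 7 at site — satisfied.
(i) non-exempt — not met.
(ii) not (fixed location) — not satisfied.
(b) = F OR F = false.
(1) = T AND F = false.
(a) hourly-paid — not met.
(b) past probation — satisfied.
(2): F AND T → false.
(i) no CBA — met.
(ii) no recent notice — not satisfied.
(a) = T OR F = true.
(b) < 5 days' notice — fails.
So (3) is not satisfied (T AND F).
So Overall is not satisfied (F OR F OR F).

No — not required.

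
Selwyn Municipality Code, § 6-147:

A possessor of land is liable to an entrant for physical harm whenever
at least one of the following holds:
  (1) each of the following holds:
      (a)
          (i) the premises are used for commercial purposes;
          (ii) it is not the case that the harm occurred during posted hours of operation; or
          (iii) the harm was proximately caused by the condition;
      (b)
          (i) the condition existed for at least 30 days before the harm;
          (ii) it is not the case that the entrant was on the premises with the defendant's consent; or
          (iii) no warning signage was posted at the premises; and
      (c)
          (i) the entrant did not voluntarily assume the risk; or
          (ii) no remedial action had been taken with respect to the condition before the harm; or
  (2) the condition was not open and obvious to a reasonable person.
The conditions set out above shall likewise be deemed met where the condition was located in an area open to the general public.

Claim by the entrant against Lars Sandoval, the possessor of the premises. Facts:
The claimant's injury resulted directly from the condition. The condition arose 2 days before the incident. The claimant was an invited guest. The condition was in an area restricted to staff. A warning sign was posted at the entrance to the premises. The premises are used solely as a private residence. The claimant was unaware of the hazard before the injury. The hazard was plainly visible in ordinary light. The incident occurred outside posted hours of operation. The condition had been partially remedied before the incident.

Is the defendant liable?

No — not liable.

(i) commercial use — fails.
(ii) not (during posted hours) — satisfied.
(iii) proximate cause — satisfied.
So (a) is satisfied (F OR T OR T).
(i) condition ≥30 days old — not met.
(ii) not (consent to enter) — fails.
(iii) no signage posted — not satisfied.
(b): F OR F OR F → false.
(i) no assumed risk — holds.
(ii) no remedial action — fails.
(c): T OR F → true.
(1): T AND F AND T → false.
(2) not open/obvious — not met.
So Overall is not satisfied (F OR F).
Exception (public area) — not satisfied.
Result: main false OR exception false → false.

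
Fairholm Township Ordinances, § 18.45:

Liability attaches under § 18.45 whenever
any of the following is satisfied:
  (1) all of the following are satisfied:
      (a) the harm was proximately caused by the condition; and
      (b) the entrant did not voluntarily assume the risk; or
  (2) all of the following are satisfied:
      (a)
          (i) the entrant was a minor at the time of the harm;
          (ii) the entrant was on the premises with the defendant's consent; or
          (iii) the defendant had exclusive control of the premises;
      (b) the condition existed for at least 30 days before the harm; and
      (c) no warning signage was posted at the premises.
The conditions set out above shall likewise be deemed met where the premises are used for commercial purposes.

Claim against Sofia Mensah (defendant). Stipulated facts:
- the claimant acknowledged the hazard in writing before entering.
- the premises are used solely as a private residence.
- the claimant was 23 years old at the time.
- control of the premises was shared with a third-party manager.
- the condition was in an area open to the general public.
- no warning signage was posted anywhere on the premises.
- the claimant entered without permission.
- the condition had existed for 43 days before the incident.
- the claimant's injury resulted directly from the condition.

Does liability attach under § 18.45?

No — not liable.

(a) proximate cause — satisfied.
(b) no assumed risk — fails.
So (1) is not satisfied (T AND F).
(i) entrant a minor — fails.
(ii) consent to enter — not satisfied.
(iii) exclusive control — not met.
(a) = F OR F OR F = false.
(b) condition ≥30 days old — satisfied.
(c) no signage posted — holds.
So (2) is not satisfied (F AND T AND T).
So Overall is not satisfied (F OR F).
Exception (commercial use) — not satisfied.
Result: main false OR exception false → false.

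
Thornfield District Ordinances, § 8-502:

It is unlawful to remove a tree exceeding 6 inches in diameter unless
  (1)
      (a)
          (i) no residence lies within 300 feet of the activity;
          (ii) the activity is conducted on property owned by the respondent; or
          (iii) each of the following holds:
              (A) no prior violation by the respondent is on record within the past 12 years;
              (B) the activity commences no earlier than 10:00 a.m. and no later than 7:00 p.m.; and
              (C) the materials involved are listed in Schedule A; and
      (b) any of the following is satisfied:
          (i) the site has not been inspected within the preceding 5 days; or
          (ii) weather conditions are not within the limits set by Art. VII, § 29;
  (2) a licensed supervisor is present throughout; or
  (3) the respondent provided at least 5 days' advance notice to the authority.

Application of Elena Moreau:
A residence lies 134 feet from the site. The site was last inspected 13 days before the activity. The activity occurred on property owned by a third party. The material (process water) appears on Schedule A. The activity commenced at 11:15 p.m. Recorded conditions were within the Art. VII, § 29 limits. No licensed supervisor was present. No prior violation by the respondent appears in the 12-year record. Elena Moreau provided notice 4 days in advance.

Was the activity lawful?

No — unlawful.

(i) no residence in 300 ft — fails.
(ii) own property — fails.
(A) no prior violation — met.
(B) start within hours — fails.
(C) Schedule A material — satisfied.
So (iii) is not satisfied (T AND F AND T).
(a): F OR F OR F → false.
(i) not (site inspected) — satisfied.
(ii) not (weather ok) — fails.
(b) = T OR F = true.
So (1) is not satisfied (F AND T).
(2) supervisor present — fails.
(3) ≥5 days' notice — fails.
Overall: F OR F OR F → false.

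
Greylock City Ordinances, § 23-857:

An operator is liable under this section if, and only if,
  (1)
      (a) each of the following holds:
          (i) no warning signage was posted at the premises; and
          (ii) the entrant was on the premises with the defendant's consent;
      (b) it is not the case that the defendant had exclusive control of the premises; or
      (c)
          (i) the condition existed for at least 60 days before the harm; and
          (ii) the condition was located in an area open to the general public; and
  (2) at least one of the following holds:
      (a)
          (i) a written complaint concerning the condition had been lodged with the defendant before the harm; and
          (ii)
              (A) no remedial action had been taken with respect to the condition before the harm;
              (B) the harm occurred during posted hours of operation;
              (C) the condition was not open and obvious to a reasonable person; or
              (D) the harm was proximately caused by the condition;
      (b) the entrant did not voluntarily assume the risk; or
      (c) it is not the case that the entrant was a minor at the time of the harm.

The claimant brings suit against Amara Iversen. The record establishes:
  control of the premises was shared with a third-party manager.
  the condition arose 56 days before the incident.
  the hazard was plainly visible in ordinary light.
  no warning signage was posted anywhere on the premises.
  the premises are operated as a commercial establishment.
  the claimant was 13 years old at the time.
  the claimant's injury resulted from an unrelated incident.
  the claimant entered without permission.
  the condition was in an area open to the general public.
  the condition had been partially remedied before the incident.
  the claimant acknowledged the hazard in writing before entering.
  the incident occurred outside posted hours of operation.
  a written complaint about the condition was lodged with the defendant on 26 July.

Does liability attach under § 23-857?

No — not liable.

(i) no signage posted — met.
(ii) consent to enter — not satisfied.
(a): T AND F → false.
(b) not (exclusive control) — met.
(i) condition ≥60 days old — fails.
(ii) public area — satisfied.
So (c) is not satisfied (F AND T).
(1): F OR T OR F → true.
(i) complaint lodged — holds.
(A) no remedial action — not met.
(B) during posted hours — not satisfied.
(C) not open/obvious — not met.
(D) proximate cause — fails.
So (ii) is not satisfied (F OR F OR F OR F).
So (a) is not satisfied (T AND F).
(b) no assumed risk — fails.
(c) not (entrant a minor) — not satisfied.
(2) = F OR F OR F = false.
So Overall is not satisfied (T AND F).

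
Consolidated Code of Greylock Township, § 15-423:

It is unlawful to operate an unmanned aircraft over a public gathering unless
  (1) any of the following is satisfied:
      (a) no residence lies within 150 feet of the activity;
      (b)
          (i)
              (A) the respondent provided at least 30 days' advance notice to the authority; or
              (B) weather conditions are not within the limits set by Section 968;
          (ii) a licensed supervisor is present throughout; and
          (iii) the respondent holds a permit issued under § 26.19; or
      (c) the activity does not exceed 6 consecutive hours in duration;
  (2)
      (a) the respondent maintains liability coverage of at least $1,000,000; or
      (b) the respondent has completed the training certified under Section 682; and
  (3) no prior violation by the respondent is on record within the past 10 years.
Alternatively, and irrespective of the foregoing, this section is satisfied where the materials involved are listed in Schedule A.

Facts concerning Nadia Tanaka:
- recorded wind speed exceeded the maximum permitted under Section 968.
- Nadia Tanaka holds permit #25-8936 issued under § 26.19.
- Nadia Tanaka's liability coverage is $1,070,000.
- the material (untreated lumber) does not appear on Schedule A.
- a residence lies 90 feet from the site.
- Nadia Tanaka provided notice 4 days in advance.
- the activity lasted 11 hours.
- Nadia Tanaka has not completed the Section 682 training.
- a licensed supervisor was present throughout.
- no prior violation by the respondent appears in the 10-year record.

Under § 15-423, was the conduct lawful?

(a) no residence in 150 ft — not satisfied.
(A) ≥30 days' notice — fails.
(B) not (weather ok) — met.
So (i) is satisfied (F OR T).
(ii) supervisor present — met.
(iii) holds permit — holds.
(b): T AND T AND T → true.
(c) ≤ 6 hrs duration — not met.
(1): F OR T OR F → true.
(a) coverage ≥ $1,000,000 — satisfied.
(b) training certified — fails.
(2): T OR F → true.
(3) no prior violation — met.
Overall = T AND T AND T = true.
Exception (Schedule A material) — not satisfied.
Result: main true OR exception false → true.

Yes — lawful.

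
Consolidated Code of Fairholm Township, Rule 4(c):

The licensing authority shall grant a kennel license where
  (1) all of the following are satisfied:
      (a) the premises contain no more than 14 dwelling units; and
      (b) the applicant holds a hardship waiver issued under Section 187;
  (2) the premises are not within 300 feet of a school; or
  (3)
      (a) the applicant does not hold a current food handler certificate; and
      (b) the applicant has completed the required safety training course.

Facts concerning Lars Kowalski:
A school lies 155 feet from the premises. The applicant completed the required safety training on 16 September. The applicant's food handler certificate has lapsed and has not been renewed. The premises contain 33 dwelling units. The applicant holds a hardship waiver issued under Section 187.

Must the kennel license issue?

(a) ≤ 14 units — not satisfied.
(b) hardship waiver — holds.
(1) = F AND T = false.
(2) ≥300 ft from school — not satisfied.
(a) not (food handler cert.) — holds.
(b) safety training — holds.
(3) = T AND T = true.
So Overall is satisfied (F OR F OR T).

Yes — granted.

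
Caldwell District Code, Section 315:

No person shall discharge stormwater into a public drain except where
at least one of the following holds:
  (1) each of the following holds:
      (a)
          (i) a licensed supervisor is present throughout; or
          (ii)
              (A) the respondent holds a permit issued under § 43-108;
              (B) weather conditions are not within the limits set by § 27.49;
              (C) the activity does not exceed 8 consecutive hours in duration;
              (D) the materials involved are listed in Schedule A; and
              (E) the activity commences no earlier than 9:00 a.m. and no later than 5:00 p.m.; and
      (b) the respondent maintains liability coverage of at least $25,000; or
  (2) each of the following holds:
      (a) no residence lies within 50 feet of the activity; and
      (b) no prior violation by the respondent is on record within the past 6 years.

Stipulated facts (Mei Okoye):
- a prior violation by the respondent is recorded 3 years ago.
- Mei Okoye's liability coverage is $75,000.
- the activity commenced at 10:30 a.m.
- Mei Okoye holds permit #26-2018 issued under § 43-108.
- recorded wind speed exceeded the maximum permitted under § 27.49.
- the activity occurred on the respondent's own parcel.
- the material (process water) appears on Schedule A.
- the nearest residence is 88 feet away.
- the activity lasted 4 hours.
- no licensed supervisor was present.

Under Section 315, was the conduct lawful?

Yes — lawful.

(i) supervisor present — fails.
(A) holds permit — met.
(B) not (weather ok) — satisfied.
(C) ≤ 8 hrs duration — met.
(D) Schedule A material — satisfied.
(E) start within hours — holds.
So (ii) is satisfied (T AND T AND T AND T AND T).
(a) = F OR T = true.
(b) coverage ≥ $25,000 — holds.
(1): T AND T → true.
(a) no residence in 50 ft — holds.
(b) no prior violation — fails.
So (2) is not satisfied (T AND F).
Overall = T OR F = true.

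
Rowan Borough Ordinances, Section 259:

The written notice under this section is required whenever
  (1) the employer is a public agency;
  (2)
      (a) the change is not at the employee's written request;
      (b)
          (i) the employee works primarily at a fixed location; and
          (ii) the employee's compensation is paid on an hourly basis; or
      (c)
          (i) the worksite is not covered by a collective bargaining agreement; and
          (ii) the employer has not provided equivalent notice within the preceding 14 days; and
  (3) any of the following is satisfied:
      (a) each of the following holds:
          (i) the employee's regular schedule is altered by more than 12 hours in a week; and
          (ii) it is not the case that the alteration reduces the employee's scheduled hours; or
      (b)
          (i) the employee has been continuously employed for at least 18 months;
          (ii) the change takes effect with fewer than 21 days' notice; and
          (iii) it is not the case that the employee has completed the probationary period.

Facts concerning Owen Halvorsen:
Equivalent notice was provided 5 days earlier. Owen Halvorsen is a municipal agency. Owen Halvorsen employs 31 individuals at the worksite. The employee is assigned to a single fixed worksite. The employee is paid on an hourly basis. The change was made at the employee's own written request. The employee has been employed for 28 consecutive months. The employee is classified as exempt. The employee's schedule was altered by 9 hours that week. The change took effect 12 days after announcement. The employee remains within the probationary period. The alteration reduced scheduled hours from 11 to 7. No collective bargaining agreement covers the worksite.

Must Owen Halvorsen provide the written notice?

(1) public agency — holds.
(a) not employee-requested — fails.
(i) fixed location — satisfied.
(ii) hourly-paid — satisfied.
(b): T AND T → true.
(i) no CBA — satisfied.
(ii) no recent notice — not satisfied.
So (c) is not satisfied (T AND F).
(2) = F OR T OR F = true.
(i) schedule shift > 12h — fails.
(ii) not (hours reduced) — not satisfied.
So (a) is not satisfied (F AND F).
(i) tenure ≥ 18 mo. — holds.
(ii) < 21 days' notice — holds.
(iii) not (past probation) — met.
So (b) is satisfied (T AND T AND T).
(3) = F OR T = true.
Overall = T AND T AND T = true.

Yes — required.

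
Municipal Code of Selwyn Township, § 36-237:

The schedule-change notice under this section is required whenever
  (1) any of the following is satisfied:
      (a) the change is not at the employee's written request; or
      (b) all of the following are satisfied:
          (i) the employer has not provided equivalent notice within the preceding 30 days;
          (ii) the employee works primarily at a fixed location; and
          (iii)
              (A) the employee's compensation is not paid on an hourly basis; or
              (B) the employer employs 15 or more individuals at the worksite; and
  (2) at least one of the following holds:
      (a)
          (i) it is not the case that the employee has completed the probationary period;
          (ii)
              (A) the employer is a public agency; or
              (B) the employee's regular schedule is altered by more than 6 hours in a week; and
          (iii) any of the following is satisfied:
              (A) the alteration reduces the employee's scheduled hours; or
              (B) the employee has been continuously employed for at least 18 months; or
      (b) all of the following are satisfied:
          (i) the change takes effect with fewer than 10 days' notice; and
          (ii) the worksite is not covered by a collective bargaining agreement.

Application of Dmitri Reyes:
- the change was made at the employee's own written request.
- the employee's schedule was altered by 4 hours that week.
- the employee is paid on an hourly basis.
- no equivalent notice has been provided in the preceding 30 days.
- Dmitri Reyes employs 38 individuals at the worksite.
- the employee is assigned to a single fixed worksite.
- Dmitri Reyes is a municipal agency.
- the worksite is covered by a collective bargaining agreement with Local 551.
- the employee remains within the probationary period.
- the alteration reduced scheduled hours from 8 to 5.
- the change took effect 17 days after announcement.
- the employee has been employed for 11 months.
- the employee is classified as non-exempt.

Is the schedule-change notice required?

Yes — required.

(a) not employee-requested — not satisfied.
(i) no recent notice — holds.
(ii) fixed location — satisfied.
(A) not (hourly-paid) — not met.
(B) ≥ 15 at site — satisfied.
(iii): F OR T → true.
(b): T AND T AND T → true.
(1): F OR T → true.
(i) not (past probation) — holds.
(A) public agency — met.
(B) schedule shift > 6h — not satisfied.
(ii): T OR F → true.
(A) hours reduced — holds.
(B) tenure ≥ 18 mo. — not satisfied.
(iii) = T OR F = true.
(a) = T AND T AND T = true.
(i) < 10 days' notice — not satisfied.
(ii) no CBA — fails.
(b) = F AND F = false.
So (2) is satisfied (T OR F).
So Overall is satisfied (T AND T).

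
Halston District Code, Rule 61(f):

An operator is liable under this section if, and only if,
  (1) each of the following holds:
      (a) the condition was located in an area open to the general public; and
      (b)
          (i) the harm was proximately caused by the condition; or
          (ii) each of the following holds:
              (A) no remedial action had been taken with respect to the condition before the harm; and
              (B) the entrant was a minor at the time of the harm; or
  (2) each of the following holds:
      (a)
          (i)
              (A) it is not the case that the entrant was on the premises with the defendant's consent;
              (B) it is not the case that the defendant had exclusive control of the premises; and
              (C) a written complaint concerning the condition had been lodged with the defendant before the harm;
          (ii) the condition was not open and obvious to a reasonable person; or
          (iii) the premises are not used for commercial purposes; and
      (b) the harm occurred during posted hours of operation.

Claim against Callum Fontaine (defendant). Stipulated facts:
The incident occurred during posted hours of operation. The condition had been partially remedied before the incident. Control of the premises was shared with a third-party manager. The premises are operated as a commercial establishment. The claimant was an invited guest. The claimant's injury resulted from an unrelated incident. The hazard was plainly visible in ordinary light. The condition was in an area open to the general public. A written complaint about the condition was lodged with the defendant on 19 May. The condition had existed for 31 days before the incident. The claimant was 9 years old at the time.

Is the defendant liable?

(a) public area — holds.
(i) proximate cause — not met.
(A) no remedial action — fails.
(B) entrant a minor — met.
So (ii) is not satisfied (F AND T).
So (b) is not satisfied (F OR F).
(1) = T AND F = false.
(A) not (consent to enter) — not met.
(B) not (exclusive control) — met.
(C) complaint lodged — satisfied.
(i): F AND T AND T → false.
(ii) not open/obvious — not satisfied.
(iii) not (commercial use) — not satisfied.
(a) = F OR F OR F = false.
(b) during posted hours — holds.
(2) = F AND T = false.
Overall = F OR F = false.

No — not liable.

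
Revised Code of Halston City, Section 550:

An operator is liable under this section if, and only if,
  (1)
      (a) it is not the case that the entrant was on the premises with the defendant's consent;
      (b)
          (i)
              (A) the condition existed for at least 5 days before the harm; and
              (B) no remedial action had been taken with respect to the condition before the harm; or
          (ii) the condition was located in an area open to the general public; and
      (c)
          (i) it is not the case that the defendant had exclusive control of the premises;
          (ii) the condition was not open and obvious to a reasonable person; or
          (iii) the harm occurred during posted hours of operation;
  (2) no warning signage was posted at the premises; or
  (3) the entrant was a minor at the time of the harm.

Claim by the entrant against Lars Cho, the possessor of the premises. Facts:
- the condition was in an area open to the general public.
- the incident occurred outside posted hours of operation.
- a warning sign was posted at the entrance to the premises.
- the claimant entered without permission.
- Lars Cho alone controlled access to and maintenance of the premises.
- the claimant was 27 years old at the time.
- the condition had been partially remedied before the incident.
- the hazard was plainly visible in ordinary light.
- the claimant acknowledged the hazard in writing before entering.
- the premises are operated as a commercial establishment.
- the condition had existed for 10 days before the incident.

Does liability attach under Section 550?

No — not liable.

(a) not (consent to enter) — met.
(A) condition ≥5 days old — satisfied.
(B) no remedial action — not satisfied.
(i) = T AND F = false.
(ii) public area — satisfied.
(b): F OR T → true.
(i) not (exclusive control) — not met.
(ii) not open/obvious — fails.
(iii) during posted hours — fails.
(c): F OR F OR F → false.
(1) = T AND T AND F = false.
(2) no signage posted — not satisfied.
(3) entrant a minor — fails.
Overall = F OR F OR F = false.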